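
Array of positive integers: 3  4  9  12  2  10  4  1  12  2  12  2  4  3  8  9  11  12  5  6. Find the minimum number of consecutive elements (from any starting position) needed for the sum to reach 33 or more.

4

Extend right; whenever the sum reaches 33, record the length and shrink from the left:
add 3: running sum 3 < 33
add 4: running sum 7 < 33
add 9: running sum 16 < 33
add 12: running sum 28 < 33
add 2: running sum 30 < 33
add 10: shortest ending here [9, 12, 2, 10] sum 33, len 4
add 4: shortest ending here [9, 12, 2, 10, 4] sum 37, len 5
add 1: shortest ending here [9, 12, 2, 10, 4, 1] sum 38, len 6
add 12: shortest ending here [12, 2, 10, 4, 1, 12] sum 41, len 6
add 2: shortest ending here [12, 2, 10, 4, 1, 12, 2] sum 43, len 7
add 12: shortest ending here [10, 4, 1, 12, 2, 12] sum 41, len 6
add 2: shortest ending here [4, 1, 12, 2, 12, 2] sum 33, len 6
add 4: shortest ending here [1, 12, 2, 12, 2, 4] sum 33, len 6
add 3: shortest ending here [12, 2, 12, 2, 4, 3] sum 35, len 6
add 8: shortest ending here [12, 2, 12, 2, 4, 3, 8] sum 43, len 7
add 9: shortest ending here [12, 2, 4, 3, 8, 9] sum 38, len 6
add 11: shortest ending here [4, 3, 8, 9, 11] sum 35, len 5
add 12: shortest ending here [8, 9, 11, 12] sum 40, len 4
add 5: shortest ending here [9, 11, 12, 5] sum 37, len 4
add 6: shortest ending here [11, 12, 5, 6] sum 34, len 4
Shortest qualifying length: 4.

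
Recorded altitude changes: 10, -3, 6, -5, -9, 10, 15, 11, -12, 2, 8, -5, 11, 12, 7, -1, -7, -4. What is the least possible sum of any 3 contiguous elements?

-12

10 -3 6 → sum 13
-3 6 -5 → sum -2
6 -5 -9 → sum -8
-5 -9 10 → sum -4
-9 10 15 → sum 16
10 15 11 → sum 36
15 11 -12 → sum 14
11 -12 2 → sum 1
-12 2 8 → sum -2
2 8 -5 → sum 5
8 -5 11 → sum 14
-5 11 12 → sum 18
11 12 7 → sum 30
12 7 -1 → sum 18
7 -1 -7 → sum -1
-1 -7 -4 → sum -12
Least of these is -12.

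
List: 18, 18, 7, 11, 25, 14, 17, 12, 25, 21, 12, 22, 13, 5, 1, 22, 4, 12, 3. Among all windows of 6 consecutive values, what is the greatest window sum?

114

18 18 7 11 25 14 → sum 93
18 7 11 25 14 17 → sum 92
7 11 25 14 17 12 → sum 86
11 25 14 17 12 25 → sum 104
25 14 17 12 25 21 → sum 114
14 17 12 25 21 12 → sum 101
17 12 25 21 12 22 → sum 109
12 25 21 12 22 13 → sum 105
25 21 12 22 13 5 → sum 98
21 12 22 13 5 1 → sum 74
12 22 13 5 1 22 → sum 75
22 13 5 1 22 4 → sum 67
13 5 1 22 4 12 → sum 57
5 1 22 4 12 3 → sum 47
Greatest of these is 114.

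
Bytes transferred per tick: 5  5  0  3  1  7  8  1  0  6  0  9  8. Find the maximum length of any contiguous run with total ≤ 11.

4

[5] sum 5 len 1
[5, 5] sum 10 len 2
[5, 5, 0] sum 10 len 3
[5, 0, 3] sum 8 len 3
[5, 0, 3, 1] sum 9 len 4
[0, 3, 1, 7] sum 11 len 4
[8] sum 8 len 1
[8, 1] sum 9 len 2
[8, 1, 0] sum 9 len 3
[1, 0, 6] sum 7 len 3
[1, 0, 6, 0] sum 7 len 4
[0, 9] sum 9 len 2
[8] sum 8 len 1
Longest length seen: 4.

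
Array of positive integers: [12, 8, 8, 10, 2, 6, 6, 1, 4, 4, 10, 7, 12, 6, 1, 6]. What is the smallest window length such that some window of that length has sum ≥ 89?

13

add 12: running sum 12 < 89
add 8: running sum 20 < 89
add 8: running sum 28 < 89
add 10: running sum 38 < 89
add 2: running sum 40 < 89
add 6: running sum 46 < 89
add 6: running sum 52 < 89
add 1: running sum 53 < 89
add 4: running sum 57 < 89
add 4: running sum 61 < 89
add 10: running sum 71 < 89
add 7: running sum 78 < 89
end 12: [12, 8, 8, 10, 2, 6, 6, 1, 4, 4, 10, 7, 12] sum 90, len 13
end 13: [12, 8, 8, 10, 2, 6, 6, 1, 4, 4, 10, 7, 12, 6] sum 96, len 14
end 14: [12, 8, 8, 10, 2, 6, 6, 1, 4, 4, 10, 7, 12, 6, 1] sum 97, len 15
end 15: [8, 8, 10, 2, 6, 6, 1, 4, 4, 10, 7, 12, 6, 1, 6] sum 91, len 15
Shortest qualifying length: 13.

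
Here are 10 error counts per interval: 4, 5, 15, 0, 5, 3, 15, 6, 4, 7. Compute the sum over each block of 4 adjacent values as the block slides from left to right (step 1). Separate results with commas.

24, 25, 23, 23, 29, 28, 32

[4, 5, 15, 0] → sum 24
[5, 15, 0, 5] → sum 25
[15, 0, 5, 3] → sum 23
[0, 5, 3, 15] → sum 23
[5, 3, 15, 6] → sum 29
[3, 15, 6, 4] → sum 28
[15, 6, 4, 7] → sum 32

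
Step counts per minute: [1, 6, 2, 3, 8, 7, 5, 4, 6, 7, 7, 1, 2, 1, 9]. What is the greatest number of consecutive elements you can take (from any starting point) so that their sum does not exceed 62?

Extend to the right; shrink from the left whenever the sum exceeds 62:
→ 1: sum 1, len 1
→ 6: sum 7, len 2
→ 2: sum 9, len 3
→ 3: sum 12, len 4
→ 8: sum 20, len 5
→ 7: sum 27, len 6
→ 5: sum 32, len 7
→ 4: sum 36, len 8
→ 6: sum 42, len 9
→ 7: sum 49, len 10
→ 7: sum 56, len 11
→ 1: sum 57, len 12
→ 2: sum 59, len 13
→ 1: sum 60, len 14
→ 9 (dropped 1, 6): sum 62, len 13
Longest length seen: 14.

14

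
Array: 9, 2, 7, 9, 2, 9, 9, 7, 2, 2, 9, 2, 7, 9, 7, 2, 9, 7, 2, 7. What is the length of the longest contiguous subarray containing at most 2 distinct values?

4

add 9: window [9] (1 distinct), len 1
add 2: window [9, 2] (2 distinct), len 2
add 7: window [2, 7] (2 distinct), len 2
add 9: window [7, 9] (2 distinct), len 2
add 2: window [9, 2] (2 distinct), len 2
add 9: window [9, 2, 9] (2 distinct), len 3
add 9: window [9, 2, 9, 9] (2 distinct), len 4
add 7: window [9, 9, 7] (2 distinct), len 3
add 2: window [7, 2] (2 distinct), len 2
add 2: window [7, 2, 2] (2 distinct), len 3
add 9: window [2, 2, 9] (2 distinct), len 3
add 2: window [2, 2, 9, 2] (2 distinct), len 4
add 7: window [2, 7] (2 distinct), len 2
add 9: window [7, 9] (2 distinct), len 2
add 7: window [7, 9, 7] (2 distinct), len 3
add 2: window [7, 2] (2 distinct), len 2
add 9: window [2, 9] (2 distinct), len 2
add 7: window [9, 7] (2 distinct), len 2
add 2: window [7, 2] (2 distinct), len 2
add 7: window [7, 2, 7] (2 distinct), len 3
Longest length with ≤2 distinct: 4.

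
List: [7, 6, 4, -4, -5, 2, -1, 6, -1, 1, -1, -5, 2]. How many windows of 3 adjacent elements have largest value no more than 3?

5

(7, 6, 4) → max 7
(6, 4, -4) → max 6
(4, -4, -5) → max 4
(-4, -5, 2) → max 2  ≤ 3 ✓
(-5, 2, -1) → max 2  ≤ 3 ✓
(2, -1, 6) → max 6
(-1, 6, -1) → max 6
(6, -1, 1) → max 6
(-1, 1, -1) → max 1  ≤ 3 ✓
(1, -1, -5) → max 1  ≤ 3 ✓
(-1, -5, 2) → max 2  ≤ 3 ✓
5 windows satisfy the condition.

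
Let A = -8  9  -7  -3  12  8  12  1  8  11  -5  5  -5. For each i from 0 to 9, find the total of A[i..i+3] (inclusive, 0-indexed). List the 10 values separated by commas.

-9, 11, 10, 29, 33, 29, 32, 15, 19, 6

Sliding a size-4 window across the 13 values:
-8 9 -7 -3 → sum -9
9 -7 -3 12 → sum 11
-7 -3 12 8 → sum 10
-3 12 8 12 → sum 29
12 8 12 1 → sum 33
8 12 1 8 → sum 29
12 1 8 11 → sum 32
1 8 11 -5 → sum 15
8 11 -5 5 → sum 19
11 -5 5 -5 → sum 6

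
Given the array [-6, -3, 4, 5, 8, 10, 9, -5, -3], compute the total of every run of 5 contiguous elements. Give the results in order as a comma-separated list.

-6 -3 4 5 8 → sum 8
-3 4 5 8 10 → sum 24
4 5 8 10 9 → sum 36
5 8 10 9 -5 → sum 27
8 10 9 -5 -3 → sum 19

8, 24, 36, 27, 19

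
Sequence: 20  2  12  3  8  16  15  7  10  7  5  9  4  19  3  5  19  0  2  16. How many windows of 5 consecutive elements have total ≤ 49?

12

(20, 2, 12, 3, 8) → sum 45  ≤ 49 ✓
(2, 12, 3, 8, 16) → sum 41  ≤ 49 ✓
(12, 3, 8, 16, 15) → sum 54
(3, 8, 16, 15, 7) → sum 49  ≤ 49 ✓
(8, 16, 15, 7, 10) → sum 56
(16, 15, 7, 10, 7) → sum 55
(15, 7, 10, 7, 5) → sum 44  ≤ 49 ✓
(7, 10, 7, 5, 9) → sum 38  ≤ 49 ✓
(10, 7, 5, 9, 4) → sum 35  ≤ 49 ✓
(7, 5, 9, 4, 19) → sum 44  ≤ 49 ✓
(5, 9, 4, 19, 3) → sum 40  ≤ 49 ✓
(9, 4, 19, 3, 5) → sum 40  ≤ 49 ✓
(4, 19, 3, 5, 19) → sum 50
(19, 3, 5, 19, 0) → sum 46  ≤ 49 ✓
(3, 5, 19, 0, 2) → sum 29  ≤ 49 ✓
(5, 19, 0, 2, 16) → sum 42  ≤ 49 ✓
12 windows satisfy the condition.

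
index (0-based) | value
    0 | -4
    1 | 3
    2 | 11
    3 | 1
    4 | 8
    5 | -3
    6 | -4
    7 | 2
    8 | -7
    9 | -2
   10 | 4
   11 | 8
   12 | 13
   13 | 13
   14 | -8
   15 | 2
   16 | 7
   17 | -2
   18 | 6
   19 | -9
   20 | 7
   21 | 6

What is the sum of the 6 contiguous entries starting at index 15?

Elements at indices 15..20: 2, 7, -2, 6, -9, 7
sum(2, 7, -2, 6, -9, 7) = 11

11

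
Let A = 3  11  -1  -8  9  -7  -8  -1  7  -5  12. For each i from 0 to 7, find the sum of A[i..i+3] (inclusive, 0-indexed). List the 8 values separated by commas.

5, 11, -7, -14, -7, -9, -7, 13

Sliding a size-4 window across the 11 values:
(3, 11, -1, -8) → sum 5
(11, -1, -8, 9) → sum 11
(-1, -8, 9, -7) → sum -7
(-8, 9, -7, -8) → sum -14
(9, -7, -8, -1) → sum -7
(-7, -8, -1, 7) → sum -9
(-8, -1, 7, -5) → sum -7
(-1, 7, -5, 12) → sum 13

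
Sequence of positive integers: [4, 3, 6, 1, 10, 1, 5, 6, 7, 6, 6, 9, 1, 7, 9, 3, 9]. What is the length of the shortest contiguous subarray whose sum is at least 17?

add 4: running sum 4 < 17
add 3: running sum 7 < 17
add 6: running sum 13 < 17
add 1: running sum 14 < 17
add 10: shortest ending here [6, 1, 10] sum 17, len 3
add 1: shortest ending here [6, 1, 10, 1] sum 18, len 4
add 5: shortest ending here [1, 10, 1, 5] sum 17, len 4
add 6: shortest ending here [10, 1, 5, 6] sum 22, len 4
add 7: shortest ending here [5, 6, 7] sum 18, len 3
add 6: shortest ending here [6, 7, 6] sum 19, len 3
add 6: shortest ending here [7, 6, 6] sum 19, len 3
add 9: shortest ending here [6, 6, 9] sum 21, len 3
add 1: shortest ending here [6, 6, 9, 1] sum 22, len 4
add 7: shortest ending here [9, 1, 7] sum 17, len 3
add 9: shortest ending here [1, 7, 9] sum 17, len 3
add 3: shortest ending here [7, 9, 3] sum 19, len 3
add 9: shortest ending here [9, 3, 9] sum 21, len 3
Shortest qualifying length: 3.

3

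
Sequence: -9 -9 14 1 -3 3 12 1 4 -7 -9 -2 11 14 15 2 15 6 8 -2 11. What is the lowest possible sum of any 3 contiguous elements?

-18

Each size-3 window and its sum:
[-9, -9, 14] → sum -4
[-9, 14, 1] → sum 6
[14, 1, -3] → sum 12
[1, -3, 3] → sum 1
[-3, 3, 12] → sum 12
[3, 12, 1] → sum 16
[12, 1, 4] → sum 17
[1, 4, -7] → sum -2
[4, -7, -9] → sum -12
[-7, -9, -2] → sum -18
[-9, -2, 11] → sum 0
[-2, 11, 14] → sum 23
[11, 14, 15] → sum 40
[14, 15, 2] → sum 31
[15, 2, 15] → sum 32
[2, 15, 6] → sum 23
[15, 6, 8] → sum 29
[6, 8, -2] → sum 12
[8, -2, 11] → sum 17
Lowest of these is -18.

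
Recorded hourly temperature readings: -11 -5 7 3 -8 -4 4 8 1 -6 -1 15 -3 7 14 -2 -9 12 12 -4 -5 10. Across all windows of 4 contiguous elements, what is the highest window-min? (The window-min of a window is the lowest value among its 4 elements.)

[-11, -5, 7, 3] → min -11
[-5, 7, 3, -8] → min -8
[7, 3, -8, -4] → min -8
[3, -8, -4, 4] → min -8
[-8, -4, 4, 8] → min -8
[-4, 4, 8, 1] → min -4
[4, 8, 1, -6] → min -6
[8, 1, -6, -1] → min -6
[1, -6, -1, 15] → min -6
[-6, -1, 15, -3] → min -6
[-1, 15, -3, 7] → min -3
[15, -3, 7, 14] → min -3
[-3, 7, 14, -2] → min -3
[7, 14, -2, -9] → min -9
[14, -2, -9, 12] → min -9
[-2, -9, 12, 12] → min -9
[-9, 12, 12, -4] → min -9
[12, 12, -4, -5] → min -5
[12, -4, -5, 10] → min -5
Highest of these is -3.

-3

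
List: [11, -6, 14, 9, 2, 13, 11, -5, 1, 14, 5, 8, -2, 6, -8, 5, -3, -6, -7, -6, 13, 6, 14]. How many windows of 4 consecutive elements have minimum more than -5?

[11, -6, 14, 9] → min -6
[-6, 14, 9, 2] → min -6
[14, 9, 2, 13] → min 2  > -5 ✓
[9, 2, 13, 11] → min 2  > -5 ✓
[2, 13, 11, -5] → min -5
[13, 11, -5, 1] → min -5
[11, -5, 1, 14] → min -5
[-5, 1, 14, 5] → min -5
[1, 14, 5, 8] → min 1  > -5 ✓
[14, 5, 8, -2] → min -2  > -5 ✓
[5, 8, -2, 6] → min -2  > -5 ✓
[8, -2, 6, -8] → min -8
[-2, 6, -8, 5] → min -8
[6, -8, 5, -3] → min -8
[-8, 5, -3, -6] → min -8
[5, -3, -6, -7] → min -7
[-3, -6, -7, -6] → min -7
[-6, -7, -6, 13] → min -7
[-7, -6, 13, 6] → min -7
[-6, 13, 6, 14] → min -6
5 windows satisfy the condition.

5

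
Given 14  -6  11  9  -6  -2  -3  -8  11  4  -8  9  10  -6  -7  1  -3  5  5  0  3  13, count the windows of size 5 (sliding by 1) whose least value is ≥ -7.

[14, -6, 11, 9, -6] → min -6  ≥ -7 ✓
[-6, 11, 9, -6, -2] → min -6  ≥ -7 ✓
[11, 9, -6, -2, -3] → min -6  ≥ -7 ✓
[9, -6, -2, -3, -8] → min -8
[-6, -2, -3, -8, 11] → min -8
[-2, -3, -8, 11, 4] → min -8
[-3, -8, 11, 4, -8] → min -8
[-8, 11, 4, -8, 9] → min -8
[11, 4, -8, 9, 10] → min -8
[4, -8, 9, 10, -6] → min -8
[-8, 9, 10, -6, -7] → min -8
[9, 10, -6, -7, 1] → min -7  ≥ -7 ✓
[10, -6, -7, 1, -3] → min -7  ≥ -7 ✓
[-6, -7, 1, -3, 5] → min -7  ≥ -7 ✓
[-7, 1, -3, 5, 5] → min -7  ≥ -7 ✓
[1, -3, 5, 5, 0] → min -3  ≥ -7 ✓
[-3, 5, 5, 0, 3] → min -3  ≥ -7 ✓
[5, 5, 0, 3, 13] → min 0  ≥ -7 ✓
10 windows satisfy the condition.

10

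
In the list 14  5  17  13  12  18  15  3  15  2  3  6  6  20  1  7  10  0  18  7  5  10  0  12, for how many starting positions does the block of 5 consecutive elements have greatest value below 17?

4

(14, 5, 17, 13, 12) → max 17
(5, 17, 13, 12, 18) → max 18
(17, 13, 12, 18, 15) → max 18
(13, 12, 18, 15, 3) → max 18
(12, 18, 15, 3, 15) → max 18
(18, 15, 3, 15, 2) → max 18
(15, 3, 15, 2, 3) → max 15  < 17 ✓
(3, 15, 2, 3, 6) → max 15  < 17 ✓
(15, 2, 3, 6, 6) → max 15  < 17 ✓
(2, 3, 6, 6, 20) → max 20
(3, 6, 6, 20, 1) → max 20
(6, 6, 20, 1, 7) → max 20
(6, 20, 1, 7, 10) → max 20
(20, 1, 7, 10, 0) → max 20
(1, 7, 10, 0, 18) → max 18
(7, 10, 0, 18, 7) → max 18
(10, 0, 18, 7, 5) → max 18
(0, 18, 7, 5, 10) → max 18
(18, 7, 5, 10, 0) → max 18
(7, 5, 10, 0, 12) → max 12  < 17 ✓
4 windows satisfy the condition.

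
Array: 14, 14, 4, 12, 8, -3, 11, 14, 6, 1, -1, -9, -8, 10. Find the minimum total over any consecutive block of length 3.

-18

[14, 14, 4] → sum 32
[14, 4, 12] → sum 30
[4, 12, 8] → sum 24
[12, 8, -3] → sum 17
[8, -3, 11] → sum 16
[-3, 11, 14] → sum 22
[11, 14, 6] → sum 31
[14, 6, 1] → sum 21
[6, 1, -1] → sum 6
[1, -1, -9] → sum -9
[-1, -9, -8] → sum -18
[-9, -8, 10] → sum -7
Minimum of these is -18.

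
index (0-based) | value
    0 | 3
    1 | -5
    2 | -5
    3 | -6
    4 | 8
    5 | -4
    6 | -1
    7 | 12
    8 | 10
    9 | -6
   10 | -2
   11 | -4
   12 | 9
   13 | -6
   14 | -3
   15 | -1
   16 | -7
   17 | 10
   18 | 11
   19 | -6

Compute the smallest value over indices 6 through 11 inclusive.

Elements at indices 6..11: -1, 12, 10, -6, -2, -4
min(-1, 12, 10, -6, -2, -4) = -6

-6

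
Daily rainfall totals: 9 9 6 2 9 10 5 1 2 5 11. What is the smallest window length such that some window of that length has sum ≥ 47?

7

add 9: running sum 9 < 47
add 9: running sum 18 < 47
add 6: running sum 24 < 47
add 2: running sum 26 < 47
add 9: running sum 35 < 47
add 10: running sum 45 < 47
add 5: shortest ending here [9, 9, 6, 2, 9, 10, 5] sum 50, len 7
add 1: shortest ending here [9, 9, 6, 2, 9, 10, 5, 1] sum 51, len 8
add 2: shortest ending here [9, 9, 6, 2, 9, 10, 5, 1, 2] sum 53, len 9
add 5: shortest ending here [9, 6, 2, 9, 10, 5, 1, 2, 5] sum 49, len 9
add 11: shortest ending here [6, 2, 9, 10, 5, 1, 2, 5, 11] sum 51, len 9
Shortest qualifying length: 7.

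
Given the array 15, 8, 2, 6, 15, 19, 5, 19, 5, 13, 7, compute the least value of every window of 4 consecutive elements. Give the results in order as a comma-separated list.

(15, 8, 2, 6) → min 2
(8, 2, 6, 15) → min 2
(2, 6, 15, 19) → min 2
(6, 15, 19, 5) → min 5
(15, 19, 5, 19) → min 5
(19, 5, 19, 5) → min 5
(5, 19, 5, 13) → min 5
(19, 5, 13, 7) → min 5

2, 2, 2, 5, 5, 5, 5, 5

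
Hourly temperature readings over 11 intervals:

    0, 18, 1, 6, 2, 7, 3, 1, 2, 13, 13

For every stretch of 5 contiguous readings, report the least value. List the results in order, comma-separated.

0, 1, 1, 1, 1, 1, 1

[0, 18, 1, 6, 2] → min 0
[18, 1, 6, 2, 7] → min 1
[1, 6, 2, 7, 3] → min 1
[6, 2, 7, 3, 1] → min 1
[2, 7, 3, 1, 2] → min 1
[7, 3, 1, 2, 13] → min 1
[3, 1, 2, 13, 13] → min 1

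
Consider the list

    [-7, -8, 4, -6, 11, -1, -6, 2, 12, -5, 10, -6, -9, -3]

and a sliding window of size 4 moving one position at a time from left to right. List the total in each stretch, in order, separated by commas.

-17, 1, 8, -2, 6, 7, 3, 19, 11, -10, -8

(-7, -8, 4, -6) → sum -17
(-8, 4, -6, 11) → sum 1
(4, -6, 11, -1) → sum 8
(-6, 11, -1, -6) → sum -2
(11, -1, -6, 2) → sum 6
(-1, -6, 2, 12) → sum 7
(-6, 2, 12, -5) → sum 3
(2, 12, -5, 10) → sum 19
(12, -5, 10, -6) → sum 11
(-5, 10, -6, -9) → sum -10
(10, -6, -9, -3) → sum -8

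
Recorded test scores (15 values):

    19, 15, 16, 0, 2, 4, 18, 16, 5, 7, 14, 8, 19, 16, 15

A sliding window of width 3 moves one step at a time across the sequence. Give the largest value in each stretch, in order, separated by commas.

Sliding a size-3 window across the 15 values:
19 15 16 → max 19
15 16 0 → max 16
16 0 2 → max 16
0 2 4 → max 4
2 4 18 → max 18
4 18 16 → max 18
18 16 5 → max 18
16 5 7 → max 16
5 7 14 → max 14
7 14 8 → max 14
14 8 19 → max 19
8 19 16 → max 19
19 16 15 → max 19

19, 16, 16, 4, 18, 18, 18, 16, 14, 14, 19, 19, 19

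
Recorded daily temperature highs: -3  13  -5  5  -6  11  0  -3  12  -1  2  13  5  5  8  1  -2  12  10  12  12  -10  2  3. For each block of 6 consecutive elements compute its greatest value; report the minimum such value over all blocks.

(-3, 13, -5, 5, -6, 11) → max 13
(13, -5, 5, -6, 11, 0) → max 13
(-5, 5, -6, 11, 0, -3) → max 11
(5, -6, 11, 0, -3, 12) → max 12
(-6, 11, 0, -3, 12, -1) → max 12
(11, 0, -3, 12, -1, 2) → max 12
(0, -3, 12, -1, 2, 13) → max 13
(-3, 12, -1, 2, 13, 5) → max 13
(12, -1, 2, 13, 5, 5) → max 13
(-1, 2, 13, 5, 5, 8) → max 13
(2, 13, 5, 5, 8, 1) → max 13
(13, 5, 5, 8, 1, -2) → max 13
(5, 5, 8, 1, -2, 12) → max 12
(5, 8, 1, -2, 12, 10) → max 12
(8, 1, -2, 12, 10, 12) → max 12
(1, -2, 12, 10, 12, 12) → max 12
(-2, 12, 10, 12, 12, -10) → max 12
(12, 10, 12, 12, -10, 2) → max 12
(10, 12, 12, -10, 2, 3) → max 12
Minimum of these is 11.

11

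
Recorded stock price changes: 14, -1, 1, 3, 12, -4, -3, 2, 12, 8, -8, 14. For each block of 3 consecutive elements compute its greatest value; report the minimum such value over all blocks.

2

14 -1 1 → max 14
-1 1 3 → max 3
1 3 12 → max 12
3 12 -4 → max 12
12 -4 -3 → max 12
-4 -3 2 → max 2
-3 2 12 → max 12
2 12 8 → max 12
12 8 -8 → max 12
8 -8 14 → max 14
Minimum of these is 2.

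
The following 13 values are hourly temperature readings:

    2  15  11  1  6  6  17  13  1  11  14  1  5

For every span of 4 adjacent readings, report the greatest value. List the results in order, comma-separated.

2 15 11 1 → max 15
15 11 1 6 → max 15
11 1 6 6 → max 11
1 6 6 17 → max 17
6 6 17 13 → max 17
6 17 13 1 → max 17
17 13 1 11 → max 17
13 1 11 14 → max 14
1 11 14 1 → max 14
11 14 1 5 → max 14

15, 15, 11, 17, 17, 17, 17, 14, 14, 14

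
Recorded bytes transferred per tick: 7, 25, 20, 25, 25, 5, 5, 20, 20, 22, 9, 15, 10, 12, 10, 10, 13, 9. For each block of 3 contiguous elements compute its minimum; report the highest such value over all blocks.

20

Each size-3 window and its min:
7 25 20 → min 7
25 20 25 → min 20
20 25 25 → min 20
25 25 5 → min 5
25 5 5 → min 5
5 5 20 → min 5
5 20 20 → min 5
20 20 22 → min 20
20 22 9 → min 9
22 9 15 → min 9
9 15 10 → min 9
15 10 12 → min 10
10 12 10 → min 10
12 10 10 → min 10
10 10 13 → min 10
10 13 9 → min 9
Highest of these is 20.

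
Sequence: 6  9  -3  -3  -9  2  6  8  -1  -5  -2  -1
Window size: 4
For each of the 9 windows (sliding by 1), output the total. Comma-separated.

Sliding a size-4 window across the 12 values:
(6, 9, -3, -3) → sum 9
(9, -3, -3, -9) → sum -6
(-3, -3, -9, 2) → sum -13
(-3, -9, 2, 6) → sum -4
(-9, 2, 6, 8) → sum 7
(2, 6, 8, -1) → sum 15
(6, 8, -1, -5) → sum 8
(8, -1, -5, -2) → sum 0
(-1, -5, -2, -1) → sum -9

9, -6, -13, -4, 7, 15, 8, 0, -9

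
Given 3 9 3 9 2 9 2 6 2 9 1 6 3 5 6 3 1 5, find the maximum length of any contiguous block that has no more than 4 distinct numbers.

Extend right; when distinct count exceeds 4, shrink from the left:
[3] 1 distinct, len 1
[3, 9] 2 distinct, len 2
[3, 9, 3] 2 distinct, len 3
[3, 9, 3, 9] 2 distinct, len 4
[3, 9, 3, 9, 2] 3 distinct, len 5
[3, 9, 3, 9, 2, 9] 3 distinct, len 6
[3, 9, 3, 9, 2, 9, 2] 3 distinct, len 7
[3, 9, 3, 9, 2, 9, 2, 6] 4 distinct, len 8
[3, 9, 3, 9, 2, 9, 2, 6, 2] 4 distinct, len 9
[3, 9, 3, 9, 2, 9, 2, 6, 2, 9] 4 distinct, len 10
[9, 2, 9, 2, 6, 2, 9, 1] 4 distinct, len 8
[9, 2, 9, 2, 6, 2, 9, 1, 6] 4 distinct, len 9
[9, 1, 6, 3] 4 distinct, len 4
[1, 6, 3, 5] 4 distinct, len 4
[1, 6, 3, 5, 6] 4 distinct, len 5
[1, 6, 3, 5, 6, 3] 4 distinct, len 6
[1, 6, 3, 5, 6, 3, 1] 4 distinct, len 7
[1, 6, 3, 5, 6, 3, 1, 5] 4 distinct, len 8
Longest length with ≤4 distinct: 10.

10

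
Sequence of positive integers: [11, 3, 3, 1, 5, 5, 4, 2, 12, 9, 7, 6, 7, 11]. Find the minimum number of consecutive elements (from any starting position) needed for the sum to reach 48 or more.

6

Extend right; whenever the sum reaches 48, record the length and shrink from the left:
add 11: running sum 11 < 48
add 3: running sum 14 < 48
add 3: running sum 17 < 48
add 1: running sum 18 < 48
add 5: running sum 23 < 48
add 5: running sum 28 < 48
add 4: running sum 32 < 48
add 2: running sum 34 < 48
add 12: running sum 46 < 48
add 9: shortest ending here [11, 3, 3, 1, 5, 5, 4, 2, 12, 9] sum 55, len 10
add 7: shortest ending here [3, 1, 5, 5, 4, 2, 12, 9, 7] sum 48, len 9
add 6: shortest ending here [5, 5, 4, 2, 12, 9, 7, 6] sum 50, len 8
add 7: shortest ending here [5, 4, 2, 12, 9, 7, 6, 7] sum 52, len 8
add 11: shortest ending here [12, 9, 7, 6, 7, 11] sum 52, len 6
Shortest qualifying length: 6.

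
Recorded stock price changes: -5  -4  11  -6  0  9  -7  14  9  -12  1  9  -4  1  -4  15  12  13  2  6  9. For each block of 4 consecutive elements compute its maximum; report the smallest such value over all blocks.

9

[-5, -4, 11, -6] → max 11
[-4, 11, -6, 0] → max 11
[11, -6, 0, 9] → max 11
[-6, 0, 9, -7] → max 9
[0, 9, -7, 14] → max 14
[9, -7, 14, 9] → max 14
[-7, 14, 9, -12] → max 14
[14, 9, -12, 1] → max 14
[9, -12, 1, 9] → max 9
[-12, 1, 9, -4] → max 9
[1, 9, -4, 1] → max 9
[9, -4, 1, -4] → max 9
[-4, 1, -4, 15] → max 15
[1, -4, 15, 12] → max 15
[-4, 15, 12, 13] → max 15
[15, 12, 13, 2] → max 15
[12, 13, 2, 6] → max 13
[13, 2, 6, 9] → max 13
Smallest of these is 9.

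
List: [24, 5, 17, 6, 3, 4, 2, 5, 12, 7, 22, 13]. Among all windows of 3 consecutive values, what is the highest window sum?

46

(24, 5, 17) → sum 46
(5, 17, 6) → sum 28
(17, 6, 3) → sum 26
(6, 3, 4) → sum 13
(3, 4, 2) → sum 9
(4, 2, 5) → sum 11
(2, 5, 12) → sum 19
(5, 12, 7) → sum 24
(12, 7, 22) → sum 41
(7, 22, 13) → sum 42
Highest of these is 46.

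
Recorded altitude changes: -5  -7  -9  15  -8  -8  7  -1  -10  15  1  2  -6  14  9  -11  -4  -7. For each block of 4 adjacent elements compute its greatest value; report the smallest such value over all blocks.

7

Each size-4 window and its max:
[-5, -7, -9, 15] → max 15
[-7, -9, 15, -8] → max 15
[-9, 15, -8, -8] → max 15
[15, -8, -8, 7] → max 15
[-8, -8, 7, -1] → max 7
[-8, 7, -1, -10] → max 7
[7, -1, -10, 15] → max 15
[-1, -10, 15, 1] → max 15
[-10, 15, 1, 2] → max 15
[15, 1, 2, -6] → max 15
[1, 2, -6, 14] → max 14
[2, -6, 14, 9] → max 14
[-6, 14, 9, -11] → max 14
[14, 9, -11, -4] → max 14
[9, -11, -4, -7] → max 9
Smallest of these is 7.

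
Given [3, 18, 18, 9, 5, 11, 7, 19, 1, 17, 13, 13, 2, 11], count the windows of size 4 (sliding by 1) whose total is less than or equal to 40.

3

3 18 18 9 → sum 48
18 18 9 5 → sum 50
18 9 5 11 → sum 43
9 5 11 7 → sum 32  ≤ 40 ✓
5 11 7 19 → sum 42
11 7 19 1 → sum 38  ≤ 40 ✓
7 19 1 17 → sum 44
19 1 17 13 → sum 50
1 17 13 13 → sum 44
17 13 13 2 → sum 45
13 13 2 11 → sum 39  ≤ 40 ✓
3 windows satisfy the condition.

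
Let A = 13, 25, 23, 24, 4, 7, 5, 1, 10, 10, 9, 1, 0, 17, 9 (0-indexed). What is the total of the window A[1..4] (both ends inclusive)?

Elements at indices 1..4: 25, 23, 24, 4
sum(25, 23, 24, 4) = 76

76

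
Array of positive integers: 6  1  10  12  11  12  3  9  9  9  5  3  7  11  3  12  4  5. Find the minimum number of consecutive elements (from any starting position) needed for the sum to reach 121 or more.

add 6: running sum 6 < 121
add 1: running sum 7 < 121
add 10: running sum 17 < 121
add 12: running sum 29 < 121
add 11: running sum 40 < 121
add 12: running sum 52 < 121
add 3: running sum 55 < 121
add 9: running sum 64 < 121
add 9: running sum 73 < 121
add 9: running sum 82 < 121
add 5: running sum 87 < 121
add 3: running sum 90 < 121
add 7: running sum 97 < 121
add 11: running sum 108 < 121
add 3: running sum 111 < 121
end 15: [6, 1, 10, 12, 11, 12, 3, 9, 9, 9, 5, 3, 7, 11, 3, 12] sum 123, len 16
end 16: [1, 10, 12, 11, 12, 3, 9, 9, 9, 5, 3, 7, 11, 3, 12, 4] sum 121, len 16
end 17: [10, 12, 11, 12, 3, 9, 9, 9, 5, 3, 7, 11, 3, 12, 4, 5] sum 125, len 16
Shortest qualifying length: 16.

16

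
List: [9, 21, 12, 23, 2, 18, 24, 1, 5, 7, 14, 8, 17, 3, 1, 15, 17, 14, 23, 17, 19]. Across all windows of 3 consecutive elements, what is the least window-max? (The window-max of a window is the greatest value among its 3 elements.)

7

9 21 12 → max 21
21 12 23 → max 23
12 23 2 → max 23
23 2 18 → max 23
2 18 24 → max 24
18 24 1 → max 24
24 1 5 → max 24
1 5 7 → max 7
5 7 14 → max 14
7 14 8 → max 14
14 8 17 → max 17
8 17 3 → max 17
17 3 1 → max 17
3 1 15 → max 15
1 15 17 → max 17
15 17 14 → max 17
17 14 23 → max 23
14 23 17 → max 23
23 17 19 → max 23
Least of these is 7.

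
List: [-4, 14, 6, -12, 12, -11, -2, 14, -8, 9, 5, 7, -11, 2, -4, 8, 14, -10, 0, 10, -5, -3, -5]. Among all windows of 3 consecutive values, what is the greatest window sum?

Window sums for each of the 21 positions:
(-4, 14, 6) → sum 16
(14, 6, -12) → sum 8
(6, -12, 12) → sum 6
(-12, 12, -11) → sum -11
(12, -11, -2) → sum -1
(-11, -2, 14) → sum 1
(-2, 14, -8) → sum 4
(14, -8, 9) → sum 15
(-8, 9, 5) → sum 6
(9, 5, 7) → sum 21
(5, 7, -11) → sum 1
(7, -11, 2) → sum -2
(-11, 2, -4) → sum -13
(2, -4, 8) → sum 6
(-4, 8, 14) → sum 18
(8, 14, -10) → sum 12
(14, -10, 0) → sum 4
(-10, 0, 10) → sum 0
(0, 10, -5) → sum 5
(10, -5, -3) → sum 2
(-5, -3, -5) → sum -13
Greatest of these is 21.

21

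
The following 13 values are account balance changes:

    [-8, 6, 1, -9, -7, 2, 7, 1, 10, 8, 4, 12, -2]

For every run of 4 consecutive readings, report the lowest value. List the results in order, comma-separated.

-9, -9, -9, -9, -7, 1, 1, 1, 4, -2

(-8, 6, 1, -9) → min -9
(6, 1, -9, -7) → min -9
(1, -9, -7, 2) → min -9
(-9, -7, 2, 7) → min -9
(-7, 2, 7, 1) → min -7
(2, 7, 1, 10) → min 1
(7, 1, 10, 8) → min 1
(1, 10, 8, 4) → min 1
(10, 8, 4, 12) → min 4
(8, 4, 12, -2) → min -2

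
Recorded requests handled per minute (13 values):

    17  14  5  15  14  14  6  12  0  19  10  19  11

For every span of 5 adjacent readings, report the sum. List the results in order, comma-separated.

65, 62, 54, 61, 46, 51, 47, 60, 59

17 14 5 15 14 → sum 65
14 5 15 14 14 → sum 62
5 15 14 14 6 → sum 54
15 14 14 6 12 → sum 61
14 14 6 12 0 → sum 46
14 6 12 0 19 → sum 51
6 12 0 19 10 → sum 47
12 0 19 10 19 → sum 60
0 19 10 19 11 → sum 59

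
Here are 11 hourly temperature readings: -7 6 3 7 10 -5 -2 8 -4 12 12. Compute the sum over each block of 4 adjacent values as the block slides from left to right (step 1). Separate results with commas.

9, 26, 15, 10, 11, -3, 14, 28

-7 6 3 7 → sum 9
6 3 7 10 → sum 26
3 7 10 -5 → sum 15
7 10 -5 -2 → sum 10
10 -5 -2 8 → sum 11
-5 -2 8 -4 → sum -3
-2 8 -4 12 → sum 14
8 -4 12 12 → sum 28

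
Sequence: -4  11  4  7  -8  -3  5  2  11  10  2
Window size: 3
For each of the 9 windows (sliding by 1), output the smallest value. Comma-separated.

-4, 4, -8, -8, -8, -3, 2, 2, 2

[-4, 11, 4] → min -4
[11, 4, 7] → min 4
[4, 7, -8] → min -8
[7, -8, -3] → min -8
[-8, -3, 5] → min -8
[-3, 5, 2] → min -3
[5, 2, 11] → min 2
[2, 11, 10] → min 2
[11, 10, 2] → min 2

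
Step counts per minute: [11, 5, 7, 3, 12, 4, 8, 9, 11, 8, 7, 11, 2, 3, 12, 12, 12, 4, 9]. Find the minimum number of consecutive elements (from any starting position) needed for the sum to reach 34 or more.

add 11: running sum 11 < 34
add 5: running sum 16 < 34
add 7: running sum 23 < 34
add 3: running sum 26 < 34
end 4: [11, 5, 7, 3, 12] sum 38, len 5
end 5: [11, 5, 7, 3, 12, 4] sum 42, len 6
end 6: [7, 3, 12, 4, 8] sum 34, len 5
end 7: [3, 12, 4, 8, 9] sum 36, len 5
end 8: [12, 4, 8, 9, 11] sum 44, len 5
end 9: [8, 9, 11, 8] sum 36, len 4
end 10: [9, 11, 8, 7] sum 35, len 4
end 11: [11, 8, 7, 11] sum 37, len 4
end 12: [11, 8, 7, 11, 2] sum 39, len 5
end 13: [11, 8, 7, 11, 2, 3] sum 42, len 6
end 14: [7, 11, 2, 3, 12] sum 35, len 5
end 15: [11, 2, 3, 12, 12] sum 40, len 5
end 16: [12, 12, 12] sum 36, len 3
end 17: [12, 12, 12, 4] sum 40, len 4
end 18: [12, 12, 4, 9] sum 37, len 4
Shortest qualifying length: 3.

3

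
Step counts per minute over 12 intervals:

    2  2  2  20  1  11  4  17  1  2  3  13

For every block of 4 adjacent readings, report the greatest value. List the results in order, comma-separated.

2 2 2 20 → max 20
2 2 20 1 → max 20
2 20 1 11 → max 20
20 1 11 4 → max 20
1 11 4 17 → max 17
11 4 17 1 → max 17
4 17 1 2 → max 17
17 1 2 3 → max 17
1 2 3 13 → max 13

20, 20, 20, 20, 17, 17, 17, 17, 13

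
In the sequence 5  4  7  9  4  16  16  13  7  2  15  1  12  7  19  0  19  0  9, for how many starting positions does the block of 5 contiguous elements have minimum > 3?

(5, 4, 7, 9, 4) → min 4  > 3 ✓
(4, 7, 9, 4, 16) → min 4  > 3 ✓
(7, 9, 4, 16, 16) → min 4  > 3 ✓
(9, 4, 16, 16, 13) → min 4  > 3 ✓
(4, 16, 16, 13, 7) → min 4  > 3 ✓
(16, 16, 13, 7, 2) → min 2
(16, 13, 7, 2, 15) → min 2
(13, 7, 2, 15, 1) → min 1
(7, 2, 15, 1, 12) → min 1
(2, 15, 1, 12, 7) → min 1
(15, 1, 12, 7, 19) → min 1
(1, 12, 7, 19, 0) → min 0
(12, 7, 19, 0, 19) → min 0
(7, 19, 0, 19, 0) → min 0
(19, 0, 19, 0, 9) → min 0
5 windows satisfy the condition.

5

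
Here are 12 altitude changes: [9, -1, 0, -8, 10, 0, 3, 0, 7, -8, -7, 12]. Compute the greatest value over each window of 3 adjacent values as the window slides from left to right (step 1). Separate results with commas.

9, 0, 10, 10, 10, 3, 7, 7, 7, 12

9 -1 0 → max 9
-1 0 -8 → max 0
0 -8 10 → max 10
-8 10 0 → max 10
10 0 3 → max 10
0 3 0 → max 3
3 0 7 → max 7
0 7 -8 → max 7
7 -8 -7 → max 7
-8 -7 12 → max 12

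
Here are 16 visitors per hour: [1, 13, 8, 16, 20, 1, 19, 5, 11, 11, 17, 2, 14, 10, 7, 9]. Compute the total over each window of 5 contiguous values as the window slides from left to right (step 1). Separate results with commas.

(1, 13, 8, 16, 20) → sum 58
(13, 8, 16, 20, 1) → sum 58
(8, 16, 20, 1, 19) → sum 64
(16, 20, 1, 19, 5) → sum 61
(20, 1, 19, 5, 11) → sum 56
(1, 19, 5, 11, 11) → sum 47
(19, 5, 11, 11, 17) → sum 63
(5, 11, 11, 17, 2) → sum 46
(11, 11, 17, 2, 14) → sum 55
(11, 17, 2, 14, 10) → sum 54
(17, 2, 14, 10, 7) → sum 50
(2, 14, 10, 7, 9) → sum 42

58, 58, 64, 61, 56, 47, 63, 46, 55, 54, 50, 42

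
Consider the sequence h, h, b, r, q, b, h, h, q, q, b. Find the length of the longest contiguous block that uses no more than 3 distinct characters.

add h: window [h] (1 distinct), len 1
add h: window [h, h] (1 distinct), len 2
add b: window [h, h, b] (2 distinct), len 3
add r: window [h, h, b, r] (3 distinct), len 4
add q: window [b, r, q] (3 distinct), len 3
add b: window [b, r, q, b] (3 distinct), len 4
add h: window [q, b, h] (3 distinct), len 3
add h: window [q, b, h, h] (3 distinct), len 4
add q: window [q, b, h, h, q] (3 distinct), len 5
add q: window [q, b, h, h, q, q] (3 distinct), len 6
add b: window [q, b, h, h, q, q, b] (3 distinct), len 7
Longest length with ≤3 distinct: 7.

7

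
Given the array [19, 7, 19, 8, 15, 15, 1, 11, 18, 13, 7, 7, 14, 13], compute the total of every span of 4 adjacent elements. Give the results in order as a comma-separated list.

53, 49, 57, 39, 42, 45, 43, 49, 45, 41, 41

Sliding a size-4 window across the 14 values:
19 7 19 8 → sum 53
7 19 8 15 → sum 49
19 8 15 15 → sum 57
8 15 15 1 → sum 39
15 15 1 11 → sum 42
15 1 11 18 → sum 45
1 11 18 13 → sum 43
11 18 13 7 → sum 49
18 13 7 7 → sum 45
13 7 7 14 → sum 41
7 7 14 13 → sum 41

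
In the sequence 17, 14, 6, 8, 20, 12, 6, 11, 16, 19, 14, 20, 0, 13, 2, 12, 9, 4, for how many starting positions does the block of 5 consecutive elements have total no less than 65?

6

(17, 14, 6, 8, 20) → sum 65  ≥ 65 ✓
(14, 6, 8, 20, 12) → sum 60
(6, 8, 20, 12, 6) → sum 52
(8, 20, 12, 6, 11) → sum 57
(20, 12, 6, 11, 16) → sum 65  ≥ 65 ✓
(12, 6, 11, 16, 19) → sum 64
(6, 11, 16, 19, 14) → sum 66  ≥ 65 ✓
(11, 16, 19, 14, 20) → sum 80  ≥ 65 ✓
(16, 19, 14, 20, 0) → sum 69  ≥ 65 ✓
(19, 14, 20, 0, 13) → sum 66  ≥ 65 ✓
(14, 20, 0, 13, 2) → sum 49
(20, 0, 13, 2, 12) → sum 47
(0, 13, 2, 12, 9) → sum 36
(13, 2, 12, 9, 4) → sum 40
6 windows satisfy the condition.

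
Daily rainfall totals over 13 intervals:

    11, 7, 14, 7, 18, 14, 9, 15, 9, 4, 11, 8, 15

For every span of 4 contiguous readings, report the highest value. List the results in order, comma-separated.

11 7 14 7 → max 14
7 14 7 18 → max 18
14 7 18 14 → max 18
7 18 14 9 → max 18
18 14 9 15 → max 18
14 9 15 9 → max 15
9 15 9 4 → max 15
15 9 4 11 → max 15
9 4 11 8 → max 11
4 11 8 15 → max 15

14, 18, 18, 18, 18, 15, 15, 15, 11, 15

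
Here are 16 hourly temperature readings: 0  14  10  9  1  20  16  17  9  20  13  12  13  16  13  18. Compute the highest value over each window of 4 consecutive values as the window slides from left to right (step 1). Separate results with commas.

14, 14, 20, 20, 20, 20, 20, 20, 20, 20, 16, 16, 18

Sliding a size-4 window across the 16 values:
0 14 10 9 → max 14
14 10 9 1 → max 14
10 9 1 20 → max 20
9 1 20 16 → max 20
1 20 16 17 → max 20
20 16 17 9 → max 20
16 17 9 20 → max 20
17 9 20 13 → max 20
9 20 13 12 → max 20
20 13 12 13 → max 20
13 12 13 16 → max 16
12 13 16 13 → max 16
13 16 13 18 → max 18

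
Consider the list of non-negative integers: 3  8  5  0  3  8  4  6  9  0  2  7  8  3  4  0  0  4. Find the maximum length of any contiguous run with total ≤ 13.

Extend to the right; shrink from the left whenever the sum exceeds 13:
[3] sum 3 len 1
[3, 8] sum 11 len 2
[8, 5] sum 13 len 2
[8, 5, 0] sum 13 len 3
[5, 0, 3] sum 8 len 3
[0, 3, 8] sum 11 len 3
[8, 4] sum 12 len 2
[4, 6] sum 10 len 2
[9] sum 9 len 1
[9, 0] sum 9 len 2
[9, 0, 2] sum 11 len 3
[0, 2, 7] sum 9 len 3
[8] sum 8 len 1
[8, 3] sum 11 len 2
[3, 4] sum 7 len 2
[3, 4, 0] sum 7 len 3
[3, 4, 0, 0] sum 7 len 4
[3, 4, 0, 0, 4] sum 11 len 5
Longest length seen: 5.

5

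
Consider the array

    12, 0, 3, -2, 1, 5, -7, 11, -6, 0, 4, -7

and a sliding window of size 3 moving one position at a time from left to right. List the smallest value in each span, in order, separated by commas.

(12, 0, 3) → min 0
(0, 3, -2) → min -2
(3, -2, 1) → min -2
(-2, 1, 5) → min -2
(1, 5, -7) → min -7
(5, -7, 11) → min -7
(-7, 11, -6) → min -7
(11, -6, 0) → min -6
(-6, 0, 4) → min -6
(0, 4, -7) → min -7

0, -2, -2, -2, -7, -7, -7, -6, -6, -7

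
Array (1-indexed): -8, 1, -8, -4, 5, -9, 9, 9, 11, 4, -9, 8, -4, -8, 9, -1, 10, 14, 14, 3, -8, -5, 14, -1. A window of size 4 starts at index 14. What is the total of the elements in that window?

10

Elements at indices 14..17: -8, 9, -1, 10
sum(-8, 9, -1, 10) = 10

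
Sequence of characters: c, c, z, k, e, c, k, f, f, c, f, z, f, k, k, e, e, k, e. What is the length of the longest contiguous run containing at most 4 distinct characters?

10

add c: window [c] (1 distinct), len 1
add c: window [c, c] (1 distinct), len 2
add z: window [c, c, z] (2 distinct), len 3
add k: window [c, c, z, k] (3 distinct), len 4
add e: window [c, c, z, k, e] (4 distinct), len 5
add c: window [c, c, z, k, e, c] (4 distinct), len 6
add k: window [c, c, z, k, e, c, k] (4 distinct), len 7
add f: window [k, e, c, k, f] (4 distinct), len 5
add f: window [k, e, c, k, f, f] (4 distinct), len 6
add c: window [k, e, c, k, f, f, c] (4 distinct), len 7
add f: window [k, e, c, k, f, f, c, f] (4 distinct), len 8
add z: window [c, k, f, f, c, f, z] (4 distinct), len 7
add f: window [c, k, f, f, c, f, z, f] (4 distinct), len 8
add k: window [c, k, f, f, c, f, z, f, k] (4 distinct), len 9
add k: window [c, k, f, f, c, f, z, f, k, k] (4 distinct), len 10
add e: window [f, z, f, k, k, e] (4 distinct), len 6
add e: window [f, z, f, k, k, e, e] (4 distinct), len 7
add k: window [f, z, f, k, k, e, e, k] (4 distinct), len 8
add e: window [f, z, f, k, k, e, e, k, e] (4 distinct), len 9
Longest length with ≤4 distinct: 10.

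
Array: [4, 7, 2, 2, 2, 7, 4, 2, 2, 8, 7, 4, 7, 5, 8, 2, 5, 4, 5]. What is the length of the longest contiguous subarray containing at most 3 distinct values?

9

Extend right; when distinct count exceeds 3, shrink from the left:
[4] 1 distinct, len 1
[4, 7] 2 distinct, len 2
[4, 7, 2] 3 distinct, len 3
[4, 7, 2, 2] 3 distinct, len 4
[4, 7, 2, 2, 2] 3 distinct, len 5
[4, 7, 2, 2, 2, 7] 3 distinct, len 6
[4, 7, 2, 2, 2, 7, 4] 3 distinct, len 7
[4, 7, 2, 2, 2, 7, 4, 2] 3 distinct, len 8
[4, 7, 2, 2, 2, 7, 4, 2, 2] 3 distinct, len 9
[4, 2, 2, 8] 3 distinct, len 4
[2, 2, 8, 7] 3 distinct, len 4
[8, 7, 4] 3 distinct, len 3
[8, 7, 4, 7] 3 distinct, len 4
[7, 4, 7, 5] 3 distinct, len 4
[7, 5, 8] 3 distinct, len 3
[5, 8, 2] 3 distinct, len 3
[5, 8, 2, 5] 3 distinct, len 4
[2, 5, 4] 3 distinct, len 3
[2, 5, 4, 5] 3 distinct, len 4
Longest length with ≤3 distinct: 9.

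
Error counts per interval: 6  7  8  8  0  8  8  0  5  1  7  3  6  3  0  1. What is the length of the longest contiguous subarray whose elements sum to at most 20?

Extend to the right; shrink from the left whenever the sum exceeds 20:
→ 6: sum 6, len 1
→ 7: sum 13, len 2
→ 8 (dropped 6): sum 15, len 2
→ 8 (dropped 7): sum 16, len 2
→ 0: sum 16, len 3
→ 8 (dropped 8): sum 16, len 3
→ 8 (dropped 8): sum 16, len 3
→ 0: sum 16, len 4
→ 5 (dropped 0, 8): sum 13, len 3
→ 1: sum 14, len 4
→ 7 (dropped 8): sum 13, len 4
→ 3: sum 16, len 5
→ 6 (dropped 0, 5): sum 17, len 4
→ 3: sum 20, len 5
→ 0: sum 20, len 6
→ 1 (dropped 1): sum 20, len 6
Longest length seen: 6.

6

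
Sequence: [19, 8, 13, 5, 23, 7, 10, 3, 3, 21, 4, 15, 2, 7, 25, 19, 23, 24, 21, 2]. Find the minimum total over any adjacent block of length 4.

23

(19, 8, 13, 5) → sum 45
(8, 13, 5, 23) → sum 49
(13, 5, 23, 7) → sum 48
(5, 23, 7, 10) → sum 45
(23, 7, 10, 3) → sum 43
(7, 10, 3, 3) → sum 23
(10, 3, 3, 21) → sum 37
(3, 3, 21, 4) → sum 31
(3, 21, 4, 15) → sum 43
(21, 4, 15, 2) → sum 42
(4, 15, 2, 7) → sum 28
(15, 2, 7, 25) → sum 49
(2, 7, 25, 19) → sum 53
(7, 25, 19, 23) → sum 74
(25, 19, 23, 24) → sum 91
(19, 23, 24, 21) → sum 87
(23, 24, 21, 2) → sum 70
Minimum of these is 23.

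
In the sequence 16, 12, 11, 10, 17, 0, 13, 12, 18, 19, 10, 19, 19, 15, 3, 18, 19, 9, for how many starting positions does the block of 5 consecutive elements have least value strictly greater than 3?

5

16 12 11 10 17 → min 10  > 3 ✓
12 11 10 17 0 → min 0
11 10 17 0 13 → min 0
10 17 0 13 12 → min 0
17 0 13 12 18 → min 0
0 13 12 18 19 → min 0
13 12 18 19 10 → min 10  > 3 ✓
12 18 19 10 19 → min 10  > 3 ✓
18 19 10 19 19 → min 10  > 3 ✓
19 10 19 19 15 → min 10  > 3 ✓
10 19 19 15 3 → min 3
19 19 15 3 18 → min 3
19 15 3 18 19 → min 3
15 3 18 19 9 → min 3
5 windows satisfy the condition.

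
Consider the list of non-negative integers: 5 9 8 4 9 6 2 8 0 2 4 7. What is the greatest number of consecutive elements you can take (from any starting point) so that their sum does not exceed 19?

Extend to the right; shrink from the left whenever the sum exceeds 19:
→ 5: sum 5, len 1
→ 9: sum 14, len 2
→ 8 (dropped 5): sum 17, len 2
→ 4 (dropped 9): sum 12, len 2
→ 9 (dropped 8): sum 13, len 2
→ 6: sum 19, len 3
→ 2 (dropped 4): sum 17, len 3
→ 8 (dropped 9): sum 16, len 3
→ 0: sum 16, len 4
→ 2: sum 18, len 5
→ 4 (dropped 6): sum 16, len 5
→ 7 (dropped 2, 8): sum 13, len 4
Longest length seen: 5.

5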